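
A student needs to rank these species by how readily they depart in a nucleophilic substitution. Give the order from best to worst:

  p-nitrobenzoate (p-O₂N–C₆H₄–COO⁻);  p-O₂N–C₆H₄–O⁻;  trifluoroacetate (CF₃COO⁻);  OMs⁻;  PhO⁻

OMs⁻ > trifluoroacetate (CF₃COO⁻) > p-nitrobenzoate (p-O₂N–C₆H₄–COO⁻) > p-O₂N–C₆H₄–O⁻ > PhO⁻

The more stable X⁻ (or X) is on its own — i.e. the weaker a base it is — the better a leaving group it makes.
OMs⁻: pKₐ(CH₃SO₃H (MsOH)) ≈ -1.9
trifluoroacetate (CF₃COO⁻): pKₐ(CF₃COOH) ≈ 0.2
p-nitrobenzoate (p-O₂N–C₆H₄–COO⁻): pKₐ(p-nitrobenzoic acid) ≈ 3.4
p-O₂N–C₆H₄–O⁻: pKₐ(p-nitrophenol) ≈ 7.2
PhO⁻: pKₐ(C₆H₅OH (phenol)) ≈ 10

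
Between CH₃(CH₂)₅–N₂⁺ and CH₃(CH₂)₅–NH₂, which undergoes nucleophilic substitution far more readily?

CH₃(CH₂)₅–N₂⁺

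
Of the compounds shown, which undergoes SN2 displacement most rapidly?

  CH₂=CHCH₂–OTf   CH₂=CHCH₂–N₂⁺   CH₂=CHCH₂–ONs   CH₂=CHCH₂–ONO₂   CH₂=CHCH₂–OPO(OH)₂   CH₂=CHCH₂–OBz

With the same alkyl group throughout, only the leaving group differentiates the rates.
Rank by basicity of the departing species: weakest base leaves most easily.
CH₂=CHCH₂–N₂⁺ loses N₂: no meaningful conjugate acid; N₂ departs as an exceptionally stable neutral molecule
CH₂=CHCH₂–OTf loses OTf⁻: pKₐ(CF₃SO₃H (triflic acid)) ≈ -14
CH₂=CHCH₂–ONs loses ONs⁻: pKₐ(p-O₂NC₆H₄SO₃H) ≈ -3.5
CH₂=CHCH₂–ONO₂ loses NO₃⁻: pKₐ(HNO₃) ≈ -1.3
CH₂=CHCH₂–OPO(OH)₂ loses H₂PO₄⁻: pKₐ(H₃PO₄) ≈ 2.1
CH₂=CHCH₂–OBz loses PhCOO⁻: pKₐ(C₆H₅COOH) ≈ 4.2

CH₂=CHCH₂–N₂⁺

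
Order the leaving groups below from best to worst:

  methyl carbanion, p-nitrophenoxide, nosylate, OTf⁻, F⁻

OTf⁻ > nosylate > F⁻ > p-nitrophenoxide > methyl carbanion

The more stable X⁻ (or X) is on its own — i.e. the weaker a base it is — the better a leaving group it makes.
OTf⁻: pKₐ(CF₃SO₃H (triflic acid)) ≈ -14 — charge spread over three oxygens and a CF₃ group; the premier leaving group in synthesis
nosylate: pKₐ(p-O₂NC₆H₄SO₃H) ≈ -3.5 — p-nitro group further stabilises the sulfonate
F⁻: pKₐ(HF) ≈ 3.2 — small and strongly basic; the poor halide leaving group
p-nitrophenoxide: pKₐ(p-nitrophenol) ≈ 7.2
methyl carbanion: pKₐ(CH₄) ≈ 48 — unstabilised carbanion; the worst conceivable leaving group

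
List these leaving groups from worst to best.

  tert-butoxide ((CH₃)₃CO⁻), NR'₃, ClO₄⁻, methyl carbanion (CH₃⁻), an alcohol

methyl carbanion (CH₃⁻) < tert-butoxide ((CH₃)₃CO⁻) < NR'₃ < an alcohol < ClO₄⁻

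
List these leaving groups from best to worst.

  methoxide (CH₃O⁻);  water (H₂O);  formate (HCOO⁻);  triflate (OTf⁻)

triflate (OTf⁻) > water (H₂O) > formate (HCOO⁻) > methoxide (CH₃O⁻)

Leaving-group ability tracks the stability of the departed species; conjugate-acid pKₐ is the usual yardstick (lower pKₐ → better LG).
triflate (OTf⁻): pKₐ(CF₃SO₃H (triflic acid)) ≈ -14
water (H₂O): pKₐ(H₃O⁺) ≈ -1.7
formate (HCOO⁻): pKₐ(HCOOH) ≈ 3.8
methoxide (CH₃O⁻): pKₐ(CH₃OH) ≈ 15.5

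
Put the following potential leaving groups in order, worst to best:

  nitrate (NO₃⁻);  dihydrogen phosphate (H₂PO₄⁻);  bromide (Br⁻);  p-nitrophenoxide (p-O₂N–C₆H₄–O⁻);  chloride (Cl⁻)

A good leaving group is a weak base: the lower the pKₐ of its conjugate acid, the more readily it departs.
bromide (Br⁻): pKₐ(HBr) ≈ -9
chloride (Cl⁻): pKₐ(HCl) ≈ -7
nitrate (NO₃⁻): pKₐ(HNO₃) ≈ -1.3
dihydrogen phosphate (H₂PO₄⁻): pKₐ(H₃PO₄) ≈ 2.1
p-nitrophenoxide (p-O₂N–C₆H₄–O⁻): pKₐ(p-nitrophenol) ≈ 7.2
Listed from poorest to best leaving group as asked.

p-nitrophenoxide (p-O₂N–C₆H₄–O⁻) < dihydrogen phosphate (H₂PO₄⁻) < nitrate (NO₃⁻) < chloride (Cl⁻) < bromide (Br⁻)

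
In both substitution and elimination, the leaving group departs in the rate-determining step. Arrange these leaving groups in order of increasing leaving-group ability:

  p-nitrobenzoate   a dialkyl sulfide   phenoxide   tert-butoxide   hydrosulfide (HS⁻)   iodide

tert-butoxide < phenoxide < hydrosulfide (HS⁻) < p-nitrobenzoate < a dialkyl sulfide < iodide

iodide: pKₐ(HI) ≈ -10
a dialkyl sulfide: pKₐ(R'₂SH⁺) ≈ -7
p-nitrobenzoate: pKₐ(p-nitrobenzoic acid) ≈ 3.4
hydrosulfide (HS⁻): pKₐ(H₂S) ≈ 7
phenoxide: pKₐ(C₆H₅OH (phenol)) ≈ 10
tert-butoxide: pKₐ(t-BuOH) ≈ 18
The question asks for worst first, so the sequence is read in increasing leaving-group ability.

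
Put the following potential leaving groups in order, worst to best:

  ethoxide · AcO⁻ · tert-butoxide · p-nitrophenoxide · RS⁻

tert-butoxide < ethoxide < RS⁻ < p-nitrophenoxide < AcO⁻

Leaving-group ability tracks the stability of the departed species; conjugate-acid pKₐ is the usual yardstick (lower pKₐ → better LG).
AcO⁻: pKₐ(CH₃COOH) ≈ 4.8 — resonance-stabilised but still a weak base
p-nitrophenoxide: pKₐ(p-nitrophenol) ≈ 7.2 — nitro group delocalises the charge; the classic chromogenic LG
RS⁻: pKₐ(RSH (a thiol)) ≈ 10.5 — moderately basic; rarely leaves without activation
ethoxide: pKₐ(CH₃CH₂OH) ≈ 16
tert-butoxide: pKₐ(t-BuOH) ≈ 18 — bulky, strongly basic alkoxide
Listed from poorest to best leaving group as asked.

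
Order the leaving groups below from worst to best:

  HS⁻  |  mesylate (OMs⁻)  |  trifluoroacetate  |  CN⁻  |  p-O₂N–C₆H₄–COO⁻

CN⁻ < HS⁻ < p-O₂N–C₆H₄–COO⁻ < trifluoroacetate < mesylate (OMs⁻)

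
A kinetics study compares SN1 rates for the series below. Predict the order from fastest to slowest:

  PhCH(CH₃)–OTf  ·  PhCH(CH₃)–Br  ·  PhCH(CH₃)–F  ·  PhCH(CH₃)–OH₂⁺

The skeletons are identical, so relative rate is governed entirely by leaving-group ability.
The more stable X⁻ (or X) is on its own — i.e. the weaker a base it is — the better a leaving group it makes.
PhCH(CH₃)–OTf loses OTf⁻: pKₐ(CF₃SO₃H (triflic acid)) ≈ -14
PhCH(CH₃)–Br loses Br⁻: pKₐ(HBr) ≈ -9
PhCH(CH₃)–OH₂⁺ loses H₂O: pKₐ(H₃O⁺) ≈ -1.7
PhCH(CH₃)–F loses F⁻: pKₐ(HF) ≈ 3.2

PhCH(CH₃)–OTf > PhCH(CH₃)–Br > PhCH(CH₃)–OH₂⁺ > PhCH(CH₃)–F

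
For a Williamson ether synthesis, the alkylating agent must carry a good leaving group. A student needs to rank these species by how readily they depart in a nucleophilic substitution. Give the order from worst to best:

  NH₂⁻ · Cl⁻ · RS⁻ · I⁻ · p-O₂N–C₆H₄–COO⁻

NH₂⁻ < RS⁻ < p-O₂N–C₆H₄–COO⁻ < Cl⁻ < I⁻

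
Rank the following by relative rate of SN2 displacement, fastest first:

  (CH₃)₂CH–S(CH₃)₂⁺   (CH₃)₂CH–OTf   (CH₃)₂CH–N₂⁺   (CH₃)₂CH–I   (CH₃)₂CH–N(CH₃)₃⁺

(CH₃)₂CH–N₂⁺ > (CH₃)₂CH–OTf > (CH₃)₂CH–I > (CH₃)₂CH–S(CH₃)₂⁺ > (CH₃)₂CH–N(CH₃)₃⁺

The skeletons are identical, so relative rate is governed entirely by leaving-group ability.
The more stable X⁻ (or X) is on its own — i.e. the weaker a base it is — the better a leaving group it makes.
(CH₃)₂CH–N₂⁺ loses N₂: no meaningful conjugate acid; N₂ departs as an exceptionally stable neutral molecule
(CH₃)₂CH–OTf loses OTf⁻: pKₐ(CF₃SO₃H (triflic acid)) ≈ -14
(CH₃)₂CH–I loses I⁻: pKₐ(HI) ≈ -10
(CH₃)₂CH–S(CH₃)₂⁺ loses SR'₂: pKₐ(R'₂SH⁺) ≈ -7
(CH₃)₂CH–N(CH₃)₃⁺ loses NR'₃: pKₐ(R'₃NH⁺) ≈ 10.7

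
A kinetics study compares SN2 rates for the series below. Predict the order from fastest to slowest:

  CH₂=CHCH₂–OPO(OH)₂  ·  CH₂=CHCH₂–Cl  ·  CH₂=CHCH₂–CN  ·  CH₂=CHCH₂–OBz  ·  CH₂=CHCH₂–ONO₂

With the same alkyl group throughout, only the leaving group differentiates the rates.
A good leaving group is a weak base: the lower the pKₐ of its conjugate acid, the more readily it departs.
CH₂=CHCH₂–Cl loses Cl⁻: pKₐ(HCl) ≈ -7
CH₂=CHCH₂–ONO₂ loses NO₃⁻: pKₐ(HNO₃) ≈ -1.3
CH₂=CHCH₂–OPO(OH)₂ loses H₂PO₄⁻: pKₐ(H₃PO₄) ≈ 2.1
CH₂=CHCH₂–OBz loses PhCOO⁻: pKₐ(C₆H₅COOH) ≈ 4.2
CH₂=CHCH₂–CN loses CN⁻: pKₐ(HCN) ≈ 9.2

CH₂=CHCH₂–Cl > CH₂=CHCH₂–ONO₂ > CH₂=CHCH₂–OPO(OH)₂ > CH₂=CHCH₂–OBz > CH₂=CHCH₂–CN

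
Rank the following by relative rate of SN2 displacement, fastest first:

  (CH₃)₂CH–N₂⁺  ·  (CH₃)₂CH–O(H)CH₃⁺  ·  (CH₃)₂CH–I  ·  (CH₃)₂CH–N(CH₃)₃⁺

Identical carbon frameworks mean the comparison reduces to leaving-group quality.
Rank by basicity of the departing species: weakest base leaves most easily.
(CH₃)₂CH–N₂⁺ loses N₂: no meaningful conjugate acid; N₂ departs as an exceptionally stable neutral molecule
(CH₃)₂CH–I loses I⁻: pKₐ(HI) ≈ -10
(CH₃)₂CH–O(H)CH₃⁺ loses R'OH: pKₐ(R'OH₂⁺) ≈ -2.4
(CH₃)₂CH–N(CH₃)₃⁺ loses NR'₃: pKₐ(R'₃NH⁺) ≈ 10.7

(CH₃)₂CH–N₂⁺ > (CH₃)₂CH–I > (CH₃)₂CH–O(H)CH₃⁺ > (CH₃)₂CH–N(CH₃)₃⁺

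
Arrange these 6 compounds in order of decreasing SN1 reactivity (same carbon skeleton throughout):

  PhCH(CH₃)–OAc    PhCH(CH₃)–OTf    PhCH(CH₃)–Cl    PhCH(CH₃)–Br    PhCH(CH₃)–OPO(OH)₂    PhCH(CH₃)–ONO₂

PhCH(CH₃)–OTf > PhCH(CH₃)–Br > PhCH(CH₃)–Cl > PhCH(CH₃)–ONO₂ > PhCH(CH₃)–OPO(OH)₂ > PhCH(CH₃)–OAc

The skeletons are identical, so relative rate is governed entirely by leaving-group ability.
Rank by basicity of the departing species: weakest base leaves most easily.
PhCH(CH₃)–OTf loses OTf⁻: pKₐ(CF₃SO₃H (triflic acid)) ≈ -14
PhCH(CH₃)–Br loses Br⁻: pKₐ(HBr) ≈ -9
PhCH(CH₃)–Cl loses Cl⁻: pKₐ(HCl) ≈ -7
PhCH(CH₃)–ONO₂ loses NO₃⁻: pKₐ(HNO₃) ≈ -1.3
PhCH(CH₃)–OPO(OH)₂ loses H₂PO₄⁻: pKₐ(H₃PO₄) ≈ 2.1
PhCH(CH₃)–OAc loses AcO⁻: pKₐ(CH₃COOH) ≈ 4.8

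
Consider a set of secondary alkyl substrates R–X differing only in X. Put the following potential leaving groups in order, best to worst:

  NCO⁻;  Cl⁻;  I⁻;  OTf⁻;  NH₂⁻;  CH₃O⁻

OTf⁻: pKₐ(CF₃SO₃H (triflic acid)) ≈ -14 — charge spread over three oxygens and a CF₃ group; the premier leaving group in synthesis
I⁻: pKₐ(HI) ≈ -10
Cl⁻: pKₐ(HCl) ≈ -7 — moderately weak base
NCO⁻: pKₐ(HOCN) ≈ 3.5 — resonance between N and O
CH₃O⁻: pKₐ(CH₃OH) ≈ 15.5 — strong base; alkoxides do not leave unassisted
NH₂⁻: pKₐ(NH₃) ≈ 38

OTf⁻ > I⁻ > Cl⁻ > NCO⁻ > CH₃O⁻ > NH₂⁻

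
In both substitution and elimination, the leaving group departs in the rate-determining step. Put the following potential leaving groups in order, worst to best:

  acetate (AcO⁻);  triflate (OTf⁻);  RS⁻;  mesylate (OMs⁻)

A good leaving group is a weak base: the lower the pKₐ of its conjugate acid, the more readily it departs.
triflate (OTf⁻): pKₐ(CF₃SO₃H (triflic acid)) ≈ -14 — charge spread over three oxygens and a CF₃ group; the premier leaving group in synthesis
mesylate (OMs⁻): pKₐ(CH₃SO₃H (MsOH)) ≈ -1.9 — resonance-delocalised alkanesulfonate
acetate (AcO⁻): pKₐ(CH₃COOH) ≈ 4.8 — resonance-stabilised but still a weak base
RS⁻: pKₐ(RSH (a thiol)) ≈ 10.5
Listed from poorest to best leaving group as asked.

RS⁻ < acetate (AcO⁻) < mesylate (OMs⁻) < triflate (OTf⁻)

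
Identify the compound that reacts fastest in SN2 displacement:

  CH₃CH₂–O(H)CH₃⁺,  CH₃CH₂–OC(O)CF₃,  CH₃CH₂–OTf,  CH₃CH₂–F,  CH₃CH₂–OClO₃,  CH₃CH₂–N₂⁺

CH₃CH₂–N₂⁺

With the same alkyl group throughout, only the leaving group differentiates the rates.
Leaving-group ability tracks the stability of the departed species; conjugate-acid pKₐ is the usual yardstick (lower pKₐ → better LG).
CH₃CH₂–N₂⁺ loses N₂: no meaningful conjugate acid; N₂ departs as an exceptionally stable neutral molecule
CH₃CH₂–OTf loses OTf⁻: pKₐ(CF₃SO₃H (triflic acid)) ≈ -14
CH₃CH₂–OClO₃ loses ClO₄⁻: pKₐ(HClO₄) ≈ -10
CH₃CH₂–O(H)CH₃⁺ loses R'OH: pKₐ(R'OH₂⁺) ≈ -2.4
CH₃CH₂–OC(O)CF₃ loses CF₃COO⁻: pKₐ(CF₃COOH) ≈ 0.2
CH₃CH₂–F loses F⁻: pKₐ(HF) ≈ 3.2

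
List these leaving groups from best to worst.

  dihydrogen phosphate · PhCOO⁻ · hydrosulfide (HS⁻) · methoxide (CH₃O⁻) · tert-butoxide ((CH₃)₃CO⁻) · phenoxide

dihydrogen phosphate > PhCOO⁻ > hydrosulfide (HS⁻) > phenoxide > methoxide (CH₃O⁻) > tert-butoxide ((CH₃)₃CO⁻)

Rank by basicity of the departing species: weakest base leaves most easily.
dihydrogen phosphate: pKₐ(H₃PO₄) ≈ 2.1
PhCOO⁻: pKₐ(C₆H₅COOH) ≈ 4.2
hydrosulfide (HS⁻): pKₐ(H₂S) ≈ 7
phenoxide: pKₐ(C₆H₅OH (phenol)) ≈ 10
methoxide (CH₃O⁻): pKₐ(CH₃OH) ≈ 15.5
tert-butoxide ((CH₃)₃CO⁻): pKₐ(t-BuOH) ≈ 18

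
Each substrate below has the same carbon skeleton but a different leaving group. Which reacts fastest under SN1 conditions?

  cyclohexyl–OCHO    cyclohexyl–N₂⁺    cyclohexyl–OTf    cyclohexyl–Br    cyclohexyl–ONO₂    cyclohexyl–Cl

With the same alkyl group throughout, only the leaving group differentiates the rates.
Rank by basicity of the departing species: weakest base leaves most easily.
cyclohexyl–N₂⁺ loses N₂: no meaningful conjugate acid; N₂ departs as an exceptionally stable neutral molecule
cyclohexyl–OTf loses OTf⁻: pKₐ(CF₃SO₃H (triflic acid)) ≈ -14
cyclohexyl–Br loses Br⁻: pKₐ(HBr) ≈ -9
cyclohexyl–Cl loses Cl⁻: pKₐ(HCl) ≈ -7
cyclohexyl–ONO₂ loses NO₃⁻: pKₐ(HNO₃) ≈ -1.3
cyclohexyl–OCHO loses HCOO⁻: pKₐ(HCOOH) ≈ 3.8

cyclohexyl–N₂⁺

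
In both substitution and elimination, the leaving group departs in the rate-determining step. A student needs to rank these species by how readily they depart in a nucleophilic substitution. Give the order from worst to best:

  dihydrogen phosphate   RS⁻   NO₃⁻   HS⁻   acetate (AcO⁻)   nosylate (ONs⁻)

RS⁻ < HS⁻ < acetate (AcO⁻) < dihydrogen phosphate < NO₃⁻ < nosylate (ONs⁻)

A good leaving group is a weak base: the lower the pKₐ of its conjugate acid, the more readily it departs.
nosylate (ONs⁻): pKₐ(p-O₂NC₆H₄SO₃H) ≈ -3.5
NO₃⁻: pKₐ(HNO₃) ≈ -1.3
dihydrogen phosphate: pKₐ(H₃PO₄) ≈ 2.1 — moderate base; biological leaving group after further activation
acetate (AcO⁻): pKₐ(CH₃COOH) ≈ 4.8 — resonance-stabilised but still a weak base
HS⁻: pKₐ(H₂S) ≈ 7
RS⁻: pKₐ(RSH (a thiol)) ≈ 10.5 — moderately basic; rarely leaves without activation
The question asks for worst first, so the sequence is read in increasing leaving-group ability.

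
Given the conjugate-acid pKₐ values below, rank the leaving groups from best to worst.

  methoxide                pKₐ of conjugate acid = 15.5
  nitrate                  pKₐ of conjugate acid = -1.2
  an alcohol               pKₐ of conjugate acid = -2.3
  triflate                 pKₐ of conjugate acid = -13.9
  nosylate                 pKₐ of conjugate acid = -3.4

triflate > nosylate > an alcohol > nitrate > methoxide

Lower conjugate-acid pKₐ ⇒ weaker base ⇒ better leaving group.
Sorting by the given values: triflate (-13.9), nosylate (-3.4), an alcohol (-2.3), nitrate (-1.2), methoxide (15.5).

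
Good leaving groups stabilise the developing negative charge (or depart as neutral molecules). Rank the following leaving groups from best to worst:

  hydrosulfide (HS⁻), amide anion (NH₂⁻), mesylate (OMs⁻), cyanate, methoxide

mesylate (OMs⁻) > cyanate > hydrosulfide (HS⁻) > methoxide > amide anion (NH₂⁻)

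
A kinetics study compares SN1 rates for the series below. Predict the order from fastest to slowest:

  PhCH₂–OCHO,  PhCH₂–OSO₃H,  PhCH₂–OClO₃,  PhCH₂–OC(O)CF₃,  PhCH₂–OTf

PhCH₂–OTf > PhCH₂–OClO₃ > PhCH₂–OSO₃H > PhCH₂–OC(O)CF₃ > PhCH₂–OCHO

The skeletons are identical, so relative rate is governed entirely by leaving-group ability.
A good leaving group is a weak base: the lower the pKₐ of its conjugate acid, the more readily it departs.
PhCH₂–OTf loses OTf⁻: pKₐ(CF₃SO₃H (triflic acid)) ≈ -14
PhCH₂–OClO₃ loses ClO₄⁻: pKₐ(HClO₄) ≈ -10
PhCH₂–OSO₃H loses HSO₄⁻: pKₐ(H₂SO₄) ≈ -3
PhCH₂–OC(O)CF₃ loses CF₃COO⁻: pKₐ(CF₃COOH) ≈ 0.2
PhCH₂–OCHO loses HCOO⁻: pKₐ(HCOOH) ≈ 3.8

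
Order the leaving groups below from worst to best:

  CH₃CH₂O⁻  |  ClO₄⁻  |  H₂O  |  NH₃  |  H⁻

H⁻ < CH₃CH₂O⁻ < NH₃ < H₂O < ClO₄⁻

ClO₄⁻: pKₐ(HClO₄) ≈ -10
H₂O: pKₐ(H₃O⁺) ≈ -1.7 — neutral; leaves from a protonated alcohol (R–OH₂⁺)
NH₃: pKₐ(NH₄⁺) ≈ 9.2 — neutral but moderately basic; leaves from R–NH₃⁺
CH₃CH₂O⁻: pKₐ(CH₃CH₂OH) ≈ 16 — strong base; alkoxides do not leave unassisted
H⁻: pKₐ(H₂) ≈ 36 — extremely strong base; leaves only in special hydride-transfer contexts
The question asks for worst first, so the sequence is read in increasing leaving-group ability.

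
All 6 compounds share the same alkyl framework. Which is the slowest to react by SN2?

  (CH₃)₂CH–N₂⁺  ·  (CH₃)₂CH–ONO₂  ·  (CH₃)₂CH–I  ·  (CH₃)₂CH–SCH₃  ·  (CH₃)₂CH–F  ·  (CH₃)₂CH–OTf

(CH₃)₂CH–SCH₃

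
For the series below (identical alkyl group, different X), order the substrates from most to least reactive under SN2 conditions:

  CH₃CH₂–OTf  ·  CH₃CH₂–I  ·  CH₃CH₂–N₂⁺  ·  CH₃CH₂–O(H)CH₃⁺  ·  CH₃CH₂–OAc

CH₃CH₂–N₂⁺ > CH₃CH₂–OTf > CH₃CH₂–I > CH₃CH₂–O(H)CH₃⁺ > CH₃CH₂–OAc

The skeletons are identical, so relative rate is governed entirely by leaving-group ability.
Rank by basicity of the departing species: weakest base leaves most easily.
CH₃CH₂–N₂⁺ loses N₂: no meaningful conjugate acid; N₂ departs as an exceptionally stable neutral molecule
CH₃CH₂–OTf loses OTf⁻: pKₐ(CF₃SO₃H (triflic acid)) ≈ -14
CH₃CH₂–I loses I⁻: pKₐ(HI) ≈ -10
CH₃CH₂–O(H)CH₃⁺ loses R'OH: pKₐ(R'OH₂⁺) ≈ -2.4
CH₃CH₂–OAc loses AcO⁻: pKₐ(CH₃COOH) ≈ 4.8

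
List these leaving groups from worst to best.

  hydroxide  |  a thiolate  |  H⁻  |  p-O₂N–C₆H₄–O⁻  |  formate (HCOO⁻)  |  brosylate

H⁻ < hydroxide < a thiolate < p-O₂N–C₆H₄–O⁻ < formate (HCOO⁻) < brosylate

brosylate: pKₐ(p-BrC₆H₄SO₃H) ≈ -2.8 — arenesulfonate with a p-bromo substituent
formate (HCOO⁻): pKₐ(HCOOH) ≈ 3.8 — resonance-stabilised carboxylate
p-O₂N–C₆H₄–O⁻: pKₐ(p-nitrophenol) ≈ 7.2 — nitro group delocalises the charge; the classic chromogenic LG
a thiolate: pKₐ(RSH (a thiol)) ≈ 10.5 — moderately basic; rarely leaves without activation
hydroxide: pKₐ(H₂O) ≈ 15.7
H⁻: pKₐ(H₂) ≈ 36
The question asks for worst first, so the sequence is read in increasing leaving-group ability.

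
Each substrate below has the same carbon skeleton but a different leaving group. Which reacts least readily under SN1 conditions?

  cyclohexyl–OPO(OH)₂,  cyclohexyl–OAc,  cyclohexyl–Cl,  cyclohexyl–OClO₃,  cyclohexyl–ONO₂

With the same alkyl group throughout, only the leaving group differentiates the rates.
The more stable X⁻ (or X) is on its own — i.e. the weaker a base it is — the better a leaving group it makes.
cyclohexyl–OClO₃ loses ClO₄⁻: pKₐ(HClO₄) ≈ -10
cyclohexyl–Cl loses Cl⁻: pKₐ(HCl) ≈ -7
cyclohexyl–ONO₂ loses NO₃⁻: pKₐ(HNO₃) ≈ -1.3
cyclohexyl–OPO(OH)₂ loses H₂PO₄⁻: pKₐ(H₃PO₄) ≈ 2.1
cyclohexyl–OAc loses AcO⁻: pKₐ(CH₃COOH) ≈ 4.8

cyclohexyl–OAc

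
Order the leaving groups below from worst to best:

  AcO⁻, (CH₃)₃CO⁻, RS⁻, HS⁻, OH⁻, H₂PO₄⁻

(CH₃)₃CO⁻ < OH⁻ < RS⁻ < HS⁻ < AcO⁻ < H₂PO₄⁻

A good leaving group is a weak base: the lower the pKₐ of its conjugate acid, the more readily it departs.
H₂PO₄⁻: pKₐ(H₃PO₄) ≈ 2.1
AcO⁻: pKₐ(CH₃COOH) ≈ 4.8
HS⁻: pKₐ(H₂S) ≈ 7
RS⁻: pKₐ(RSH (a thiol)) ≈ 10.5
OH⁻: pKₐ(H₂O) ≈ 15.7
(CH₃)₃CO⁻: pKₐ(t-BuOH) ≈ 18
The question asks for worst first, so the sequence is read in increasing leaving-group ability.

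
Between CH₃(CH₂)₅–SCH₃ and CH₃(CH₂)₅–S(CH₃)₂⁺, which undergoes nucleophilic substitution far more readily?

CH₃(CH₂)₅–S(CH₃)₂⁺

From CH₃(CH₂)₅–SCH₃ the departing group would be RS⁻ (pKₐ(RSH (a thiol)) ≈ 10.5). Moderately basic; rarely leaves without activation.
From CH₃(CH₂)₅–S(CH₃)₂⁺ the leaving group is SR'₂ (pKₐ(R'₂SH⁺) ≈ -7). Neutral; leaves from a sulfonium salt (R–SR'₂⁺).
(In practice CH₃(CH₂)₅–S(CH₃)₂⁺ is made from CH₃(CH₂)₅–SCH₃ by S-methylation with CH₃I, allowing neutral dimethyl sulfide, rather than methanethiolate, to depart.)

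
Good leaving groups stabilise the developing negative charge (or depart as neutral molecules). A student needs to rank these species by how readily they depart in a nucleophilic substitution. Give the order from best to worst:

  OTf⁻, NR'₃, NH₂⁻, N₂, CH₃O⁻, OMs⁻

N₂ > OTf⁻ > OMs⁻ > NR'₃ > CH₃O⁻ > NH₂⁻

Leaving-group ability tracks the stability of the departed species; conjugate-acid pKₐ is the usual yardstick (lower pKₐ → better LG).
N₂: no meaningful conjugate acid; N₂ departs as an exceptionally stable neutral molecule
OTf⁻: pKₐ(CF₃SO₃H (triflic acid)) ≈ -14
OMs⁻: pKₐ(CH₃SO₃H (MsOH)) ≈ -1.9
NR'₃: pKₐ(R'₃NH⁺) ≈ 10.7 — neutral but still a fairly strong base; Hofmann-elimination LG
CH₃O⁻: pKₐ(CH₃OH) ≈ 15.5
NH₂⁻: pKₐ(NH₃) ≈ 38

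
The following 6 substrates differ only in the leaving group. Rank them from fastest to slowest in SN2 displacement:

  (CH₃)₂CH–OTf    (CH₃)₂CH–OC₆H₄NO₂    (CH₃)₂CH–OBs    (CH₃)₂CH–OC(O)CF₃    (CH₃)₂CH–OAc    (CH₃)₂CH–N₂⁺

(CH₃)₂CH–N₂⁺ > (CH₃)₂CH–OTf > (CH₃)₂CH–OBs > (CH₃)₂CH–OC(O)CF₃ > (CH₃)₂CH–OAc > (CH₃)₂CH–OC₆H₄NO₂

Same R in every case — rank the leaving groups.
Rank by basicity of the departing species: weakest base leaves most easily.
(CH₃)₂CH–N₂⁺ loses N₂: no meaningful conjugate acid; N₂ departs as an exceptionally stable neutral molecule
(CH₃)₂CH–OTf loses OTf⁻: pKₐ(CF₃SO₃H (triflic acid)) ≈ -14
(CH₃)₂CH–OBs loses OBs⁻: pKₐ(p-BrC₆H₄SO₃H) ≈ -2.8
(CH₃)₂CH–OC(O)CF₃ loses CF₃COO⁻: pKₐ(CF₃COOH) ≈ 0.2
(CH₃)₂CH–OAc loses AcO⁻: pKₐ(CH₃COOH) ≈ 4.8
(CH₃)₂CH–OC₆H₄NO₂ loses p-O₂N–C₆H₄–O⁻: pKₐ(p-nitrophenol) ≈ 7.2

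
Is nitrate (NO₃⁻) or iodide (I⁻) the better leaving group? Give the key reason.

iodide (I⁻) is the better leaving group.
pKₐ(HI) ≈ -10 versus pKₐ(HNO₃) ≈ -1.3: iodide (I⁻) is the much weaker base.
Large, highly polarisable; very weak base.

iodide (I⁻)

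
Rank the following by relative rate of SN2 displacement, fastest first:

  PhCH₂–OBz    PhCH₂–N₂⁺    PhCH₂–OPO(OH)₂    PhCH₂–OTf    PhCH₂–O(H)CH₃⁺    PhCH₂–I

PhCH₂–N₂⁺ > PhCH₂–OTf > PhCH₂–I > PhCH₂–O(H)CH₃⁺ > PhCH₂–OPO(OH)₂ > PhCH₂–OBz

The skeletons are identical, so relative rate is governed entirely by leaving-group ability.
Leaving-group ability tracks the stability of the departed species; conjugate-acid pKₐ is the usual yardstick (lower pKₐ → better LG).
PhCH₂–N₂⁺ loses N₂: no meaningful conjugate acid; N₂ departs as an exceptionally stable neutral molecule
PhCH₂–OTf loses OTf⁻: pKₐ(CF₃SO₃H (triflic acid)) ≈ -14
PhCH₂–I loses I⁻: pKₐ(HI) ≈ -10
PhCH₂–O(H)CH₃⁺ loses R'OH: pKₐ(R'OH₂⁺) ≈ -2.4
PhCH₂–OPO(OH)₂ loses H₂PO₄⁻: pKₐ(H₃PO₄) ≈ 2.1
PhCH₂–OBz loses PhCOO⁻: pKₐ(C₆H₅COOH) ≈ 4.2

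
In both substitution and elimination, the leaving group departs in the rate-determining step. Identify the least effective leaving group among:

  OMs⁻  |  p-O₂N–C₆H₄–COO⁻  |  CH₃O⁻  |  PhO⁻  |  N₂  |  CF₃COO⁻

CH₃O⁻

Leaving-group ability tracks the stability of the departed species; conjugate-acid pKₐ is the usual yardstick (lower pKₐ → better LG).
N₂: no meaningful conjugate acid; N₂ departs as an exceptionally stable neutral molecule
OMs⁻: pKₐ(CH₃SO₃H (MsOH)) ≈ -1.9
CF₃COO⁻: pKₐ(CF₃COOH) ≈ 0.2
p-O₂N–C₆H₄–COO⁻: pKₐ(p-nitrobenzoic acid) ≈ 3.4
PhO⁻: pKₐ(C₆H₅OH (phenol)) ≈ 10
CH₃O⁻: pKₐ(CH₃OH) ≈ 15.5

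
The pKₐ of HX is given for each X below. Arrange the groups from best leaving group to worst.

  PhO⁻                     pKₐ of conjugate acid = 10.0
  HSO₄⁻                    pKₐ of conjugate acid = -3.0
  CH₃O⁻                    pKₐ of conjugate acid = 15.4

Lower conjugate-acid pKₐ ⇒ weaker base ⇒ better leaving group.
Sorting by the given values: HSO₄⁻ (-3.0), PhO⁻ (10.0), CH₃O⁻ (15.4).

HSO₄⁻ > PhO⁻ > CH₃O⁻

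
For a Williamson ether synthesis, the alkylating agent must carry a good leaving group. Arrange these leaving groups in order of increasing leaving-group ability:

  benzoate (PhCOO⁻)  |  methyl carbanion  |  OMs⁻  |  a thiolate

Rank by basicity of the departing species: weakest base leaves most easily.
OMs⁻: pKₐ(CH₃SO₃H (MsOH)) ≈ -1.9
benzoate (PhCOO⁻): pKₐ(C₆H₅COOH) ≈ 4.2
a thiolate: pKₐ(RSH (a thiol)) ≈ 10.5
methyl carbanion: pKₐ(CH₄) ≈ 48
Listed from poorest to best leaving group as asked.

methyl carbanion < a thiolate < benzoate (PhCOO⁻) < OMs⁻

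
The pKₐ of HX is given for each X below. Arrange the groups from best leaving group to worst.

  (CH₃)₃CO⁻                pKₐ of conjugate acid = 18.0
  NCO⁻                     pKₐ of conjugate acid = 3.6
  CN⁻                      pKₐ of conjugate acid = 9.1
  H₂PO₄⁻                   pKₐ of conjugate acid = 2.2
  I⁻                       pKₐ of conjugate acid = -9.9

I⁻ > H₂PO₄⁻ > NCO⁻ > CN⁻ > (CH₃)₃CO⁻

Lower conjugate-acid pKₐ ⇒ weaker base ⇒ better leaving group.
Sorting by the given values: I⁻ (-9.9), H₂PO₄⁻ (2.2), NCO⁻ (3.6), CN⁻ (9.1), (CH₃)₃CO⁻ (18.0).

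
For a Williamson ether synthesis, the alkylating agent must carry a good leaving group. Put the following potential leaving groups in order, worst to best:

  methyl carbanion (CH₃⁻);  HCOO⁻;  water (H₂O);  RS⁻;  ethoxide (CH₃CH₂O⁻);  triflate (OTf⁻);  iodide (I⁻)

methyl carbanion (CH₃⁻) < ethoxide (CH₃CH₂O⁻) < RS⁻ < HCOO⁻ < water (H₂O) < iodide (I⁻) < triflate (OTf⁻)

Leaving-group ability tracks the stability of the departed species; conjugate-acid pKₐ is the usual yardstick (lower pKₐ → better LG).
triflate (OTf⁻): pKₐ(CF₃SO₃H (triflic acid)) ≈ -14 — charge spread over three oxygens and a CF₃ group; the premier leaving group in synthesis
iodide (I⁻): pKₐ(HI) ≈ -10 — large, highly polarisable; very weak base
water (H₂O): pKₐ(H₃O⁺) ≈ -1.7 — neutral; leaves from a protonated alcohol (R–OH₂⁺)
HCOO⁻: pKₐ(HCOOH) ≈ 3.8 — resonance-stabilised carboxylate
RS⁻: pKₐ(RSH (a thiol)) ≈ 10.5
ethoxide (CH₃CH₂O⁻): pKₐ(CH₃CH₂OH) ≈ 16 — strong base; alkoxides do not leave unassisted
methyl carbanion (CH₃⁻): pKₐ(CH₄) ≈ 48 — unstabilised carbanion; the worst conceivable leaving group
The question asks for worst first, so the sequence is read in increasing leaving-group ability.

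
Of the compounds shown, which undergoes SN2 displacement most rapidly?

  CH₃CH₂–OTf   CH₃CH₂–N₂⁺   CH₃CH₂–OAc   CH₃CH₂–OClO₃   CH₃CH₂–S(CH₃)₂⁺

Same R in every case — rank the leaving groups.
Rank by basicity of the departing species: weakest base leaves most easily.
CH₃CH₂–N₂⁺ loses N₂: no meaningful conjugate acid; N₂ departs as an exceptionally stable neutral molecule
CH₃CH₂–OTf loses OTf⁻: pKₐ(CF₃SO₃H (triflic acid)) ≈ -14
CH₃CH₂–OClO₃ loses ClO₄⁻: pKₐ(HClO₄) ≈ -10
CH₃CH₂–S(CH₃)₂⁺ loses SR'₂: pKₐ(R'₂SH⁺) ≈ -7
CH₃CH₂–OAc loses AcO⁻: pKₐ(CH₃COOH) ≈ 4.8

CH₃CH₂–N₂⁺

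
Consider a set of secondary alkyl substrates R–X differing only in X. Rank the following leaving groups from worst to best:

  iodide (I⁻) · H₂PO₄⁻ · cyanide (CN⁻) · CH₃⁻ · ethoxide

CH₃⁻ < ethoxide < cyanide (CN⁻) < H₂PO₄⁻ < iodide (I⁻)

The more stable X⁻ (or X) is on its own — i.e. the weaker a base it is — the better a leaving group it makes.
iodide (I⁻): pKₐ(HI) ≈ -10
H₂PO₄⁻: pKₐ(H₃PO₄) ≈ 2.1
cyanide (CN⁻): pKₐ(HCN) ≈ 9.2
ethoxide: pKₐ(CH₃CH₂OH) ≈ 16
CH₃⁻: pKₐ(CH₄) ≈ 48
Reversing gives the worst-to-best order requested.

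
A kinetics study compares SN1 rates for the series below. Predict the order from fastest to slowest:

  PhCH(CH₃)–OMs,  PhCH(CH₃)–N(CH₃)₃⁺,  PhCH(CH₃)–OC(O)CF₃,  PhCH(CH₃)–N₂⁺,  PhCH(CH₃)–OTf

PhCH(CH₃)–N₂⁺ > PhCH(CH₃)–OTf > PhCH(CH₃)–OMs > PhCH(CH₃)–OC(O)CF₃ > PhCH(CH₃)–N(CH₃)₃⁺

The skeletons are identical, so relative rate is governed entirely by leaving-group ability.
A good leaving group is a weak base: the lower the pKₐ of its conjugate acid, the more readily it departs.
PhCH(CH₃)–N₂⁺ loses N₂: no meaningful conjugate acid; N₂ departs as an exceptionally stable neutral molecule
PhCH(CH₃)–OTf loses OTf⁻: pKₐ(CF₃SO₃H (triflic acid)) ≈ -14
PhCH(CH₃)–OMs loses OMs⁻: pKₐ(CH₃SO₃H (MsOH)) ≈ -1.9
PhCH(CH₃)–OC(O)CF₃ loses CF₃COO⁻: pKₐ(CF₃COOH) ≈ 0.2
PhCH(CH₃)–N(CH₃)₃⁺ loses NR'₃: pKₐ(R'₃NH⁺) ≈ 10.7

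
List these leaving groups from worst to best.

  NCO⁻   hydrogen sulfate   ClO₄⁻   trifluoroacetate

A good leaving group is a weak base: the lower the pKₐ of its conjugate acid, the more readily it departs.
ClO₄⁻: pKₐ(HClO₄) ≈ -10
hydrogen sulfate: pKₐ(H₂SO₄) ≈ -3
trifluoroacetate: pKₐ(CF₃COOH) ≈ 0.2
NCO⁻: pKₐ(HOCN) ≈ 3.5
The question asks for worst first, so the sequence is read in increasing leaving-group ability.

NCO⁻ < trifluoroacetate < hydrogen sulfate < ClO₄⁻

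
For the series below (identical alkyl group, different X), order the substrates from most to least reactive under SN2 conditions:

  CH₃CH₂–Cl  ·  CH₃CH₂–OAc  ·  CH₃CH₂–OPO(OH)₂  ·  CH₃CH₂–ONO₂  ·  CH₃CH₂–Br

CH₃CH₂–Br > CH₃CH₂–Cl > CH₃CH₂–ONO₂ > CH₃CH₂–OPO(OH)₂ > CH₃CH₂–OAc

The skeletons are identical, so relative rate is governed entirely by leaving-group ability.
Rank by basicity of the departing species: weakest base leaves most easily.
CH₃CH₂–Br loses Br⁻: pKₐ(HBr) ≈ -9
CH₃CH₂–Cl loses Cl⁻: pKₐ(HCl) ≈ -7
CH₃CH₂–ONO₂ loses NO₃⁻: pKₐ(HNO₃) ≈ -1.3
CH₃CH₂–OPO(OH)₂ loses H₂PO₄⁻: pKₐ(H₃PO₄) ≈ 2.1
CH₃CH₂–OAc loses AcO⁻: pKₐ(CH₃COOH) ≈ 4.8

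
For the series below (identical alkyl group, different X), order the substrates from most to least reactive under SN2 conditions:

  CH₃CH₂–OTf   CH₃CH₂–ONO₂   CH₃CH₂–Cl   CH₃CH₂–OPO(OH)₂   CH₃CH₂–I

The skeletons are identical, so relative rate is governed entirely by leaving-group ability.
Rank by basicity of the departing species: weakest base leaves most easily.
CH₃CH₂–OTf loses OTf⁻: pKₐ(CF₃SO₃H (triflic acid)) ≈ -14
CH₃CH₂–I loses I⁻: pKₐ(HI) ≈ -10
CH₃CH₂–Cl loses Cl⁻: pKₐ(HCl) ≈ -7
CH₃CH₂–ONO₂ loses NO₃⁻: pKₐ(HNO₃) ≈ -1.3
CH₃CH₂–OPO(OH)₂ loses H₂PO₄⁻: pKₐ(H₃PO₄) ≈ 2.1

CH₃CH₂–OTf > CH₃CH₂–I > CH₃CH₂–Cl > CH₃CH₂–ONO₂ > CH₃CH₂–OPO(OH)₂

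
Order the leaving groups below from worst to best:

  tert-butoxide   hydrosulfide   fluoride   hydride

hydride < tert-butoxide < hydrosulfide < fluoride

A good leaving group is a weak base: the lower the pKₐ of its conjugate acid, the more readily it departs.
fluoride: pKₐ(HF) ≈ 3.2 — small and strongly basic; the poor halide leaving group
hydrosulfide: pKₐ(H₂S) ≈ 7 — larger and more polarisable than the oxygen analogue
tert-butoxide: pKₐ(t-BuOH) ≈ 18 — bulky, strongly basic alkoxide
hydride: pKₐ(H₂) ≈ 36 — extremely strong base; leaves only in special hydride-transfer contexts
Listed from poorest to best leaving group as asked.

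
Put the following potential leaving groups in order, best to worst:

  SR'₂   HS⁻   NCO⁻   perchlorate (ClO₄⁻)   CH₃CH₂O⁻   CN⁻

perchlorate (ClO₄⁻) > SR'₂ > NCO⁻ > HS⁻ > CN⁻ > CH₃CH₂O⁻

Leaving-group ability tracks the stability of the departed species; conjugate-acid pKₐ is the usual yardstick (lower pKₐ → better LG).
perchlorate (ClO₄⁻): pKₐ(HClO₄) ≈ -10
SR'₂: pKₐ(R'₂SH⁺) ≈ -7 — neutral; leaves from a sulfonium salt (R–SR'₂⁺)
NCO⁻: pKₐ(HOCN) ≈ 3.5
HS⁻: pKₐ(H₂S) ≈ 7 — larger and more polarisable than the oxygen analogue
CN⁻: pKₐ(HCN) ≈ 9.2 — sp carbon stabilises the charge somewhat, but still a poor LG
CH₃CH₂O⁻: pKₐ(CH₃CH₂OH) ≈ 16 — strong base; alkoxides do not leave unassisted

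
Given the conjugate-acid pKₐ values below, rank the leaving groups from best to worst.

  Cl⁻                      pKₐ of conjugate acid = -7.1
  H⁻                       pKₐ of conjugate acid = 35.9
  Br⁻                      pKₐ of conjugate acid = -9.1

Lower conjugate-acid pKₐ ⇒ weaker base ⇒ better leaving group.
Sorting by the given values: Br⁻ (-9.1), Cl⁻ (-7.1), H⁻ (35.9).

Br⁻ > Cl⁻ > H⁻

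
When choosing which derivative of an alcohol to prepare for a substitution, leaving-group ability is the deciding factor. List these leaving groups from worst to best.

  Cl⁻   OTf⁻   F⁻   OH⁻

OH⁻ < F⁻ < Cl⁻ < OTf⁻

Rank by basicity of the departing species: weakest base leaves most easily.
OTf⁻: pKₐ(CF₃SO₃H (triflic acid)) ≈ -14 — charge spread over three oxygens and a CF₃ group; the premier leaving group in synthesis
Cl⁻: pKₐ(HCl) ≈ -7
F⁻: pKₐ(HF) ≈ 3.2 — small and strongly basic; the poor halide leaving group
OH⁻: pKₐ(H₂O) ≈ 15.7 — strong base; essentially never leaves without prior activation
The question asks for worst first, so the sequence is read in increasing leaving-group ability.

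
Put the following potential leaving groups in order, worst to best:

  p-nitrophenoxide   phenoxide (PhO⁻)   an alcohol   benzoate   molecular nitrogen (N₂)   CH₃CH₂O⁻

CH₃CH₂O⁻ < phenoxide (PhO⁻) < p-nitrophenoxide < benzoate < an alcohol < molecular nitrogen (N₂)

molecular nitrogen (N₂): no meaningful conjugate acid; N₂ departs as an exceptionally stable neutral molecule
an alcohol: pKₐ(R'OH₂⁺) ≈ -2.4
benzoate: pKₐ(C₆H₅COOH) ≈ 4.2
p-nitrophenoxide: pKₐ(p-nitrophenol) ≈ 7.2 — nitro group delocalises the charge; the classic chromogenic LG
phenoxide (PhO⁻): pKₐ(C₆H₅OH (phenol)) ≈ 10 — resonance into the ring helps, but still a poor LG
CH₃CH₂O⁻: pKₐ(CH₃CH₂OH) ≈ 16 — strong base; alkoxides do not leave unassisted
Reversing gives the worst-to-best order requested.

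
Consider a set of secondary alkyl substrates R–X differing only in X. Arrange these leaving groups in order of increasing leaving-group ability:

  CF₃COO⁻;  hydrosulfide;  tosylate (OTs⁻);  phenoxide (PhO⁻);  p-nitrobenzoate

phenoxide (PhO⁻) < hydrosulfide < p-nitrobenzoate < CF₃COO⁻ < tosylate (OTs⁻)

The more stable X⁻ (or X) is on its own — i.e. the weaker a base it is — the better a leaving group it makes.
tosylate (OTs⁻): pKₐ(p-CH₃C₆H₄SO₃H (TsOH)) ≈ -2.8
CF₃COO⁻: pKₐ(CF₃COOH) ≈ 0.2
p-nitrobenzoate: pKₐ(p-nitrobenzoic acid) ≈ 3.4
hydrosulfide: pKₐ(H₂S) ≈ 7
phenoxide (PhO⁻): pKₐ(C₆H₅OH (phenol)) ≈ 10
The question asks for worst first, so the sequence is read in increasing leaving-group ability.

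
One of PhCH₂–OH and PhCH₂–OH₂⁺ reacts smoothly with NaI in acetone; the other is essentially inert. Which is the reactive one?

PhCH₂–OH₂⁺

From PhCH₂–OH the departing group would be OH⁻ (pKₐ(H₂O) ≈ 15.7). Strong base; essentially never leaves without prior activation.
From PhCH₂–OH₂⁺ the leaving group is H₂O (pKₐ(H₃O⁺) ≈ -1.7). Neutral; leaves from a protonated alcohol (R–OH₂⁺).
(In practice PhCH₂–OH₂⁺ is made from PhCH₂–OH by protonation with strong acid, converting the leaving group from hydroxide to neutral water.)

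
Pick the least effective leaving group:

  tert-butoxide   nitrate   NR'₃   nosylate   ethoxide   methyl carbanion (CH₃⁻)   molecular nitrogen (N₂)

A good leaving group is a weak base: the lower the pKₐ of its conjugate acid, the more readily it departs.
molecular nitrogen (N₂): no meaningful conjugate acid; N₂ departs as an exceptionally stable neutral molecule
nosylate: pKₐ(p-O₂NC₆H₄SO₃H) ≈ -3.5
nitrate: pKₐ(HNO₃) ≈ -1.3
NR'₃: pKₐ(R'₃NH⁺) ≈ 10.7
ethoxide: pKₐ(CH₃CH₂OH) ≈ 16
tert-butoxide: pKₐ(t-BuOH) ≈ 18
methyl carbanion (CH₃⁻): pKₐ(CH₄) ≈ 48

methyl carbanion (CH₃⁻)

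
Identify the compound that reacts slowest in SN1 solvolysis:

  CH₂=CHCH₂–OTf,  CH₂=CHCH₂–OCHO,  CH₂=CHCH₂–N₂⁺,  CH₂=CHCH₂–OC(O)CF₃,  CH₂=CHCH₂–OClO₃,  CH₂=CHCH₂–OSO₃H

CH₂=CHCH₂–OCHO

Identical carbon frameworks mean the comparison reduces to leaving-group quality.
Rank by basicity of the departing species: weakest base leaves most easily.
CH₂=CHCH₂–N₂⁺ loses N₂: no meaningful conjugate acid; N₂ departs as an exceptionally stable neutral molecule
CH₂=CHCH₂–OTf loses OTf⁻: pKₐ(CF₃SO₃H (triflic acid)) ≈ -14
CH₂=CHCH₂–OClO₃ loses ClO₄⁻: pKₐ(HClO₄) ≈ -10
CH₂=CHCH₂–OSO₃H loses HSO₄⁻: pKₐ(H₂SO₄) ≈ -3
CH₂=CHCH₂–OC(O)CF₃ loses CF₃COO⁻: pKₐ(CF₃COOH) ≈ 0.2
CH₂=CHCH₂–OCHO loses HCOO⁻: pKₐ(HCOOH) ≈ 3.8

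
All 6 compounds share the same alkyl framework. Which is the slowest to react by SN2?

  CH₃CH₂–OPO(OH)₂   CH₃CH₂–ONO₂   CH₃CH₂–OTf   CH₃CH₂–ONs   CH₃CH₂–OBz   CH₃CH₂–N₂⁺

The skeletons are identical, so relative rate is governed entirely by leaving-group ability.
A good leaving group is a weak base: the lower the pKₐ of its conjugate acid, the more readily it departs.
CH₃CH₂–N₂⁺ loses N₂: no meaningful conjugate acid; N₂ departs as an exceptionally stable neutral molecule
CH₃CH₂–OTf loses OTf⁻: pKₐ(CF₃SO₃H (triflic acid)) ≈ -14
CH₃CH₂–ONs loses ONs⁻: pKₐ(p-O₂NC₆H₄SO₃H) ≈ -3.5
CH₃CH₂–ONO₂ loses NO₃⁻: pKₐ(HNO₃) ≈ -1.3
CH₃CH₂–OPO(OH)₂ loses H₂PO₄⁻: pKₐ(H₃PO₄) ≈ 2.1
CH₃CH₂–OBz loses PhCOO⁻: pKₐ(C₆H₅COOH) ≈ 4.2

CH₃CH₂–OBz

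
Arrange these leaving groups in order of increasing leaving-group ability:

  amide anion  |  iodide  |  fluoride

The more stable X⁻ (or X) is on its own — i.e. the weaker a base it is — the better a leaving group it makes.
iodide: pKₐ(HI) ≈ -10
fluoride: pKₐ(HF) ≈ 3.2
amide anion: pKₐ(NH₃) ≈ 38 — extremely strong base; never a leaving group
The question asks for worst first, so the sequence is read in increasing leaving-group ability.

amide anion < fluoride < iodide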